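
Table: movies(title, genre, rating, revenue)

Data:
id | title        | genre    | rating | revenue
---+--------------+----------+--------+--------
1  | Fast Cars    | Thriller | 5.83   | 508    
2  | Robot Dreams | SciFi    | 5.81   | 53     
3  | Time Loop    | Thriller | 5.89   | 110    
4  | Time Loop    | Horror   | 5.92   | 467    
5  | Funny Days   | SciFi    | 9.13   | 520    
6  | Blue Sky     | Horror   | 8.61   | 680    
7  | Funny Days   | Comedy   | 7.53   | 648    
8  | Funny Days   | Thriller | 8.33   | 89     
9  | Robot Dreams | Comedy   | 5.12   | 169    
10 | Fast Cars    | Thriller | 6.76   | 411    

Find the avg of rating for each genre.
SELECT genre, AVG(rating) as result
FROM movies
GROUP BY genre

Result:
  Comedy: 6.33
  Horror: 7.27
  SciFi: 7.47
  Thriller: 6.70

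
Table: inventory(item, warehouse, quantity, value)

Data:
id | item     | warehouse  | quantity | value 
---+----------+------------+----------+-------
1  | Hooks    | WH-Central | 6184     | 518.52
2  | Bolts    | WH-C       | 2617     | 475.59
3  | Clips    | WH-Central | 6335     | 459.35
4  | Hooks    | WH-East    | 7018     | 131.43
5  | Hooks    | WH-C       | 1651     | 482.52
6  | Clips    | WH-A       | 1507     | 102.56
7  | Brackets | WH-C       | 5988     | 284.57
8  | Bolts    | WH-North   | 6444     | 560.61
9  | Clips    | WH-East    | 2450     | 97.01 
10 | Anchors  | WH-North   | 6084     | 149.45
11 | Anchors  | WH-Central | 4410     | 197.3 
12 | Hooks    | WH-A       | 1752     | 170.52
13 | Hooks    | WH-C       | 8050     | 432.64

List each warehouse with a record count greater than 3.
SELECT warehouse, COUNT(*) as cnt
FROM inventory
GROUP BY warehouse
HAVING COUNT(*) > 3

Result:
  WH-C: 4

Note: HAVING filters groups after aggregation, WHERE filters rows before.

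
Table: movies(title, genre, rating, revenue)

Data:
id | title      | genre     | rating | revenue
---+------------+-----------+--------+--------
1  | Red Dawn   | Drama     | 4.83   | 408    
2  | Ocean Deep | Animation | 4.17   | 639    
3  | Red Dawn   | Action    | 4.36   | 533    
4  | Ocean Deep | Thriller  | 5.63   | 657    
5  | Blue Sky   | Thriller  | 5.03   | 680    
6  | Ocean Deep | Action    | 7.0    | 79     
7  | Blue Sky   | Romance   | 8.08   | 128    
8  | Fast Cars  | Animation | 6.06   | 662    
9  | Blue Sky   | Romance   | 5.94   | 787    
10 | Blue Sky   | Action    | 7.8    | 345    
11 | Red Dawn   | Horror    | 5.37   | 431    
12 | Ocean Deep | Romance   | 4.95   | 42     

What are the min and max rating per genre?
SELECT genre, MIN(rating), MAX(rating)
FROM movies
GROUP BY genre

Result:
  Action: min=4.36, max=7.80
  Animation: min=4.17, max=6.06
  Drama: min=4.83, max=4.83
  Horror: min=5.37, max=5.37
  Romance: min=4.95, max=8.08
  Thriller: min=5.03, max=5.63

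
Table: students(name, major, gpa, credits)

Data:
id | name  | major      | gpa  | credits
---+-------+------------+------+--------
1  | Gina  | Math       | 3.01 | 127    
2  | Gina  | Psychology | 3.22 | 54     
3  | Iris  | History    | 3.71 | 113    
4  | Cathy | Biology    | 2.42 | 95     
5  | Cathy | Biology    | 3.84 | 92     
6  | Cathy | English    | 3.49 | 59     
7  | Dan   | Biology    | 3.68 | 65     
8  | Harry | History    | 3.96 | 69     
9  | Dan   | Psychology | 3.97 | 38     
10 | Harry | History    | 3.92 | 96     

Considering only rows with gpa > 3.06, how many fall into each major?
SELECT major, COUNT(*)
FROM students
WHERE gpa > 3.06
GROUP BY major

Note: WHERE filters rows before grouping.

Result:
  Biology: 2
  English: 1
  History: 3
  Psychology: 2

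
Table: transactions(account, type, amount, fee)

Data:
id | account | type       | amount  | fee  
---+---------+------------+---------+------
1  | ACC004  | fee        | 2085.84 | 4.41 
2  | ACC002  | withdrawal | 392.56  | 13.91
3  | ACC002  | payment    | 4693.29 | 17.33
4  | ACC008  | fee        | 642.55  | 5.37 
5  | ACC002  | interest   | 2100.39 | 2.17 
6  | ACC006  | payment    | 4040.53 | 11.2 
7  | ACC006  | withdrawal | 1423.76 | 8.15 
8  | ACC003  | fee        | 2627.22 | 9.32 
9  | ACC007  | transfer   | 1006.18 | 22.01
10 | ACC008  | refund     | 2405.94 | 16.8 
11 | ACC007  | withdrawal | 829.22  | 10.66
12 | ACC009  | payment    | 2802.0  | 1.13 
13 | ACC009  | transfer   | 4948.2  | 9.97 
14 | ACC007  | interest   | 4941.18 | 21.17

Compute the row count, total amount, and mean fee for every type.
SELECT type,
       COUNT(*) as cnt,
       SUM(amount) as total_amount,
       AVG(fee) as avg_fee
FROM transactions
GROUP BY type

Result:
  fee: 3 records, 5355.61 total amount, 6.37 avg fee
  interest: 2 records, 7041.57 total amount, 11.67 avg fee
  payment: 3 records, 11535.82 total amount, 9.89 avg fee
  refund: 1 records, 2405.94 total amount, 16.80 avg fee
  transfer: 2 records, 5954.38 total amount, 15.99 avg fee
  withdrawal: 3 records, 2645.54 total amount, 10.91 avg fee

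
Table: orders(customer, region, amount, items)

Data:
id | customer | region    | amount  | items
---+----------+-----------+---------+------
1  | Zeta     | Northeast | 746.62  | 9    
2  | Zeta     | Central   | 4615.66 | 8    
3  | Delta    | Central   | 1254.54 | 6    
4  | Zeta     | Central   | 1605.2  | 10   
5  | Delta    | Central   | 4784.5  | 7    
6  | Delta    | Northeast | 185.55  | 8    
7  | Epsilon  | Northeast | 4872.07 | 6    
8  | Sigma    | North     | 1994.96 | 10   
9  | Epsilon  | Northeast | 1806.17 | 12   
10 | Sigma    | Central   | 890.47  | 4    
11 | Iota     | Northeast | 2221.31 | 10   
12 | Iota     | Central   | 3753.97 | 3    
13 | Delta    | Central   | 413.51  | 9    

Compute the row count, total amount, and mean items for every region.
SELECT region,
       COUNT(*) as cnt,
       SUM(amount) as total_amount,
       AVG(items) as avg_items
FROM orders
GROUP BY region

Result:
  Central: 7 records, 17317.85 total amount, 6.71 avg items
  North: 1 records, 1994.96 total amount, 10.00 avg items
  Northeast: 5 records, 9831.72 total amount, 9.00 avg items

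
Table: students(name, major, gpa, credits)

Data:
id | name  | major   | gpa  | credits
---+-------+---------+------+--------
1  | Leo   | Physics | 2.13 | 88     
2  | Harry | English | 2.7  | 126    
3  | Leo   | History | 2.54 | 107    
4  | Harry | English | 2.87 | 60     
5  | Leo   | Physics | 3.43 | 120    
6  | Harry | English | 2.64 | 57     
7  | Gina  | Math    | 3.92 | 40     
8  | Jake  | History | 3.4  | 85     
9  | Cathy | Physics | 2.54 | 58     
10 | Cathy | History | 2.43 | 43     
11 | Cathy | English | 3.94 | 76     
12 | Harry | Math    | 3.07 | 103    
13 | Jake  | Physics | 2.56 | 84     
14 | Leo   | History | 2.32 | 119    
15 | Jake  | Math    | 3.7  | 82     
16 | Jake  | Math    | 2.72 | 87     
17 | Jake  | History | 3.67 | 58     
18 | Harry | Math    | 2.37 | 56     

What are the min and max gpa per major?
SELECT major, MIN(gpa), MAX(gpa)
FROM students
GROUP BY major

Result:
  English: min=2.64, max=3.94
  History: min=2.32, max=3.67
  Math: min=2.37, max=3.92
  Physics: min=2.13, max=3.43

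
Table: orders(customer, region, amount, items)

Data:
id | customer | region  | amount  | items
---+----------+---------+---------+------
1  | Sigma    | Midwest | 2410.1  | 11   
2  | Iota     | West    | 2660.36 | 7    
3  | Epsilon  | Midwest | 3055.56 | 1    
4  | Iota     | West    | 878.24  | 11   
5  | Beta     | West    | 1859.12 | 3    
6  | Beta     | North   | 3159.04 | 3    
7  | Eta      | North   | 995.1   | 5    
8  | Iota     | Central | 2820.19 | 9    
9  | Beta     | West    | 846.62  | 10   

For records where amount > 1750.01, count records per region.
SELECT region, COUNT(*)
FROM orders
WHERE amount > 1750.01
GROUP BY region

Note: WHERE filters rows before grouping.

Result:
  Central: 1
  Midwest: 2
  North: 1
  West: 2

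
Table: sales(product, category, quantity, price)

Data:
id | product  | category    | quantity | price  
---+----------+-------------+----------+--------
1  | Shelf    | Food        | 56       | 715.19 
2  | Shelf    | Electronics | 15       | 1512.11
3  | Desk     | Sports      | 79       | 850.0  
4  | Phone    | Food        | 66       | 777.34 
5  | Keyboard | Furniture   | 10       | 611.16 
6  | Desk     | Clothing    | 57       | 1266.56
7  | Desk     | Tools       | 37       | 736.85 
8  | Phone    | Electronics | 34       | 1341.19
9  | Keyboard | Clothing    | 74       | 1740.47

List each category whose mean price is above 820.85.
SELECT category, AVG(price)
FROM sales
GROUP BY category
HAVING AVG(price) > 820.85

Result:
  Clothing: avg=1503.52
  Electronics: avg=1426.65
  Sports: avg=850.00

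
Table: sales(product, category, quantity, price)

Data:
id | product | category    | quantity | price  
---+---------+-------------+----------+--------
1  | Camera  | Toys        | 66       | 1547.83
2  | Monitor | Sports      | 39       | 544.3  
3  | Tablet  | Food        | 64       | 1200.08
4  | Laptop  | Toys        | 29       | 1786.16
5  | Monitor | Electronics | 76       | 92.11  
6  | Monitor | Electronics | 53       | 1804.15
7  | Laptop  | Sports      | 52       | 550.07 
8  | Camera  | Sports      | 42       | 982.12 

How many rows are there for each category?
SELECT category, COUNT(*) as count
FROM sales
GROUP BY category

Result:
  Electronics: 2
  Food: 1
  Sports: 3
  Toys: 2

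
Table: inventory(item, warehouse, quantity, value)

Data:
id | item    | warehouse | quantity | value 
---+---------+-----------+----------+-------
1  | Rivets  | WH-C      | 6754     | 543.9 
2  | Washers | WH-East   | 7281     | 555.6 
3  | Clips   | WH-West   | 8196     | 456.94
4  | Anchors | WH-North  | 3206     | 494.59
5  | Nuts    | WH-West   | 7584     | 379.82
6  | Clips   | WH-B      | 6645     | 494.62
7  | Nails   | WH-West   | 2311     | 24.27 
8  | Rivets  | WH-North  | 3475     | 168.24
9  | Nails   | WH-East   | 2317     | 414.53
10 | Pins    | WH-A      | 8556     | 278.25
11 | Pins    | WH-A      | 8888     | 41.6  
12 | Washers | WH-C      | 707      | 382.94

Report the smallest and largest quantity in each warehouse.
SELECT warehouse, MIN(quantity), MAX(quantity)
FROM inventory
GROUP BY warehouse

Result:
  WH-A: min=8556, max=8888
  WH-B: min=6645, max=6645
  WH-C: min=707, max=6754
  WH-East: min=2317, max=7281
  WH-North: min=3206, max=3475
  WH-West: min=2311, max=8196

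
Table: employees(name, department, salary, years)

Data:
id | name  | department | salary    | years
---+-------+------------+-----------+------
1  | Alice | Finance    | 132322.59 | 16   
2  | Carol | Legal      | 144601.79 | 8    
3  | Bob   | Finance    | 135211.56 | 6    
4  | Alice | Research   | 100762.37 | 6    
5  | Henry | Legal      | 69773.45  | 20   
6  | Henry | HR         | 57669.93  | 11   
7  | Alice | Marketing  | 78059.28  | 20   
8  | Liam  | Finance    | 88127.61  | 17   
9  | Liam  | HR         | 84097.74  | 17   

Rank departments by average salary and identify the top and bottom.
SELECT department, AVG(salary)
FROM employees
GROUP BY department
ORDER BY AVG(salary)

All groups:
  HR: 70883.84
  Marketing: 78059.28
  Research: 100762.37
  Legal: 107187.62
  Finance: 118553.92

Highest: Finance (118553.92)
Lowest: HR (70883.84)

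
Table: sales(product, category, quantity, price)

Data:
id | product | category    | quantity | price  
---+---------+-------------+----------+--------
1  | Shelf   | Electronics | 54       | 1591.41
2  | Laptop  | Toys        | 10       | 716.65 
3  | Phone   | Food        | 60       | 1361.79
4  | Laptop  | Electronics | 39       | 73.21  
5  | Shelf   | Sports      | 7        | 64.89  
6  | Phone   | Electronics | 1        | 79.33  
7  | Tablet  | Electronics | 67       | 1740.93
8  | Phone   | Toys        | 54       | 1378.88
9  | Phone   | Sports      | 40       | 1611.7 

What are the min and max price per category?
SELECT category, MIN(price), MAX(price)
FROM sales
GROUP BY category

Result:
  Electronics: min=73.21, max=1740.93
  Food: min=1361.79, max=1361.79
  Sports: min=64.89, max=1611.70
  Toys: min=716.65, max=1378.88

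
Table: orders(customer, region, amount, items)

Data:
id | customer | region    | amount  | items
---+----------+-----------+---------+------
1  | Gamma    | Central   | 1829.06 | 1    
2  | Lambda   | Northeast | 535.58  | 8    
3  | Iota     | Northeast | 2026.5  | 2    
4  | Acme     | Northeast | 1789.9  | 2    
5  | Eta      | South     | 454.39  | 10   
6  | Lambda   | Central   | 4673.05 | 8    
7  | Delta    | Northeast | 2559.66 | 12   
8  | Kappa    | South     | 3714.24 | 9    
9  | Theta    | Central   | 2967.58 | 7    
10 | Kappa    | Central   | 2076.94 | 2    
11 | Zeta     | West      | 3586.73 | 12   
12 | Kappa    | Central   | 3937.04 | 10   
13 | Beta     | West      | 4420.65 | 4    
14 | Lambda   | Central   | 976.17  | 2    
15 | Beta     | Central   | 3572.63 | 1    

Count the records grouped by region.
SELECT region, COUNT(*) as count
FROM orders
GROUP BY region

Result:
  Central: 7
  Northeast: 4
  South: 2
  West: 2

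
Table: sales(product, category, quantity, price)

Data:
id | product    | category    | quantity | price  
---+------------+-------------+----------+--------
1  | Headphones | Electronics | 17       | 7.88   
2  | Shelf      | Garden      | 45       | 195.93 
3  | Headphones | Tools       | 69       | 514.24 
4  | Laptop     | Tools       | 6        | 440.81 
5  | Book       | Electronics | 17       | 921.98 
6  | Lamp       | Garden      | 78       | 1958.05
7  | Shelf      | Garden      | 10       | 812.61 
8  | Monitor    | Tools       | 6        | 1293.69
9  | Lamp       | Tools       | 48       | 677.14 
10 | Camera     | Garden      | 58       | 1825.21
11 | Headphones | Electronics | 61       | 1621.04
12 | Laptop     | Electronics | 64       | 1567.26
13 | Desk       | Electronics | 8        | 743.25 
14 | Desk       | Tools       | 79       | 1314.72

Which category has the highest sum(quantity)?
SELECT category, SUM(quantity) as val
FROM sales
GROUP BY category
ORDER BY val DESC
LIMIT 1

Result: Tools with sum(quantity) = 208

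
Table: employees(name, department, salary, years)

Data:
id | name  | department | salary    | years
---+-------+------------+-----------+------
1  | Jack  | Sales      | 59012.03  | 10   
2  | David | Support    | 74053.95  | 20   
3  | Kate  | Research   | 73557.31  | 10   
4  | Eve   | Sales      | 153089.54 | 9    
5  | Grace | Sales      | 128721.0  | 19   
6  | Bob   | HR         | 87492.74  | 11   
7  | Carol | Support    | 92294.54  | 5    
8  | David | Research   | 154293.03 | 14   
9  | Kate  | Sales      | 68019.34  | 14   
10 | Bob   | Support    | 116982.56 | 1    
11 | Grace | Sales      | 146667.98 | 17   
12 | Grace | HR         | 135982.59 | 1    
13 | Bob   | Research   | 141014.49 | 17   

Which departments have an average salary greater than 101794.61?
SELECT department, AVG(salary)
FROM employees
GROUP BY department
HAVING AVG(salary) > 101794.61

Result:
  HR: avg=111737.67
  Research: avg=122954.94
  Sales: avg=111101.98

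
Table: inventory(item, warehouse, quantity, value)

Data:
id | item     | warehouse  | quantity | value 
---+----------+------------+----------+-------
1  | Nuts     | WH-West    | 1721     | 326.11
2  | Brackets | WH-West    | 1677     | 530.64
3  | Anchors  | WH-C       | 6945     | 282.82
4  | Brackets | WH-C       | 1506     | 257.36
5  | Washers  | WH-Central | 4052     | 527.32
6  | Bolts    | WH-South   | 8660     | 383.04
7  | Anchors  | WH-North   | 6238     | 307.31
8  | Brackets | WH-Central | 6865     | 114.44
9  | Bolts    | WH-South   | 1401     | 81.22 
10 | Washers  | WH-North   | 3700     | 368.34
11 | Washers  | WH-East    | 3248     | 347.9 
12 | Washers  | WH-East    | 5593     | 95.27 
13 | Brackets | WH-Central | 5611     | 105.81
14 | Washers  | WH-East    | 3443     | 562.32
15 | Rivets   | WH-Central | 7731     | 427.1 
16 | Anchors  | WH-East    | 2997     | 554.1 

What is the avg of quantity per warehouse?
SELECT warehouse, AVG(quantity) as result
FROM inventory
GROUP BY warehouse

Result:
  WH-C: 4225.50
  WH-Central: 6064.75
  WH-East: 3820.25
  WH-North: 4969.00
  WH-South: 5030.50
  WH-West: 1699.00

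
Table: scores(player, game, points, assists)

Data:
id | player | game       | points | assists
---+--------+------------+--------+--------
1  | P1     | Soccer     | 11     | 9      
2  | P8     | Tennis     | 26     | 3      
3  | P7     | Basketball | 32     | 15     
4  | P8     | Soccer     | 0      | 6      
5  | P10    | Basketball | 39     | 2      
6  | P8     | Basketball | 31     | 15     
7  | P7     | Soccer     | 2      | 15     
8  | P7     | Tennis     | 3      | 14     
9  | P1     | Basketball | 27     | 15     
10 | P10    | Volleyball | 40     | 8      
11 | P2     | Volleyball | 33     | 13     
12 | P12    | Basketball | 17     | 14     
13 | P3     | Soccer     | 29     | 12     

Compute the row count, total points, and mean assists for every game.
SELECT game,
       COUNT(*) as cnt,
       SUM(points) as total_points,
       AVG(assists) as avg_assists
FROM scores
GROUP BY game

Result:
  Basketball: 5 records, 146 total points, 12.20 avg assists
  Soccer: 4 records, 42 total points, 10.50 avg assists
  Tennis: 2 records, 29 total points, 8.50 avg assists
  Volleyball: 2 records, 73 total points, 10.50 avg assists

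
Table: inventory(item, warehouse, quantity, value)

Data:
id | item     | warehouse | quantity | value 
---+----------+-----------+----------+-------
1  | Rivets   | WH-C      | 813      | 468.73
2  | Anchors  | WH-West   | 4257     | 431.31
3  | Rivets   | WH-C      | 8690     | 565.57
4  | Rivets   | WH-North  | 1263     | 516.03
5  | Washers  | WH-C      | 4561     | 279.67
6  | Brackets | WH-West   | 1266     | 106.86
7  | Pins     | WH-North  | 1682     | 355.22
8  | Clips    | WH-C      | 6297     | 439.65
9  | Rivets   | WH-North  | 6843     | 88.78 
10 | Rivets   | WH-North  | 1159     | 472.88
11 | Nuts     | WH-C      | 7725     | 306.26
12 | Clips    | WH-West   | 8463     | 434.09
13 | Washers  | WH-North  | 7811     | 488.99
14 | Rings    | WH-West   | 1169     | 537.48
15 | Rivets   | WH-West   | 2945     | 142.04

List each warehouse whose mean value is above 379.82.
SELECT warehouse, AVG(value)
FROM inventory
GROUP BY warehouse
HAVING AVG(value) > 379.82

Result:
  WH-C: avg=411.98
  WH-North: avg=384.38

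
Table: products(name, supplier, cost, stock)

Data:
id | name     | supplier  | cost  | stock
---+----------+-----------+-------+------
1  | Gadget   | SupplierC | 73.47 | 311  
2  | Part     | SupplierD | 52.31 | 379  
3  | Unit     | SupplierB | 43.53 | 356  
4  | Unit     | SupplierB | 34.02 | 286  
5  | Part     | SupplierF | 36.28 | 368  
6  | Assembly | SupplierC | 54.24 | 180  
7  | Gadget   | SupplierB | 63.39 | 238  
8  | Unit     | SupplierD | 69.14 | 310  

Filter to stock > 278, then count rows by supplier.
SELECT supplier, COUNT(*)
FROM products
WHERE stock > 278
GROUP BY supplier

Note: WHERE filters rows before grouping.

Result:
  SupplierB: 2
  SupplierC: 1
  SupplierD: 2
  SupplierF: 1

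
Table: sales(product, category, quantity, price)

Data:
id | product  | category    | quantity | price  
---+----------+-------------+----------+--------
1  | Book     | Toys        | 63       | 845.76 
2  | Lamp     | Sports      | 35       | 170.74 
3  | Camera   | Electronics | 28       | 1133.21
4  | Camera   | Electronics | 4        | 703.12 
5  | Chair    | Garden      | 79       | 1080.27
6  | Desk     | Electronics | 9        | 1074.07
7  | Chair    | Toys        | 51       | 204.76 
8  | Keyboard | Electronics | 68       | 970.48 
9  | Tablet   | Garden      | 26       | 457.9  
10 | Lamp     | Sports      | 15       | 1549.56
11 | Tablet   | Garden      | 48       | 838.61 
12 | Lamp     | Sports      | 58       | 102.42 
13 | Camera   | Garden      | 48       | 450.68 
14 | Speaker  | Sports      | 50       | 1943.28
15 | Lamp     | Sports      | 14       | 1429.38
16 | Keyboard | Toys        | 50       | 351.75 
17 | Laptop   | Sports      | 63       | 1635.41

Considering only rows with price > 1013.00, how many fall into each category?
SELECT category, COUNT(*)
FROM sales
WHERE price > 1013.00
GROUP BY category

Note: WHERE filters rows before grouping.

Result:
  Electronics: 2
  Garden: 1
  Sports: 4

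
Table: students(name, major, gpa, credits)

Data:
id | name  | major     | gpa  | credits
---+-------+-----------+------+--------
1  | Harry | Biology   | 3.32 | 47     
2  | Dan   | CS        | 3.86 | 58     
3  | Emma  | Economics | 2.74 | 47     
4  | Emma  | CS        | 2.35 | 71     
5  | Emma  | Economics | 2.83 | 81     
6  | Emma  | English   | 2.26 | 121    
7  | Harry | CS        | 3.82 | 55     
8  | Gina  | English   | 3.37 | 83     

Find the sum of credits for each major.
SELECT major, SUM(credits) as result
FROM students
GROUP BY major

Result:
  Biology: 47
  CS: 184
  Economics: 128
  English: 204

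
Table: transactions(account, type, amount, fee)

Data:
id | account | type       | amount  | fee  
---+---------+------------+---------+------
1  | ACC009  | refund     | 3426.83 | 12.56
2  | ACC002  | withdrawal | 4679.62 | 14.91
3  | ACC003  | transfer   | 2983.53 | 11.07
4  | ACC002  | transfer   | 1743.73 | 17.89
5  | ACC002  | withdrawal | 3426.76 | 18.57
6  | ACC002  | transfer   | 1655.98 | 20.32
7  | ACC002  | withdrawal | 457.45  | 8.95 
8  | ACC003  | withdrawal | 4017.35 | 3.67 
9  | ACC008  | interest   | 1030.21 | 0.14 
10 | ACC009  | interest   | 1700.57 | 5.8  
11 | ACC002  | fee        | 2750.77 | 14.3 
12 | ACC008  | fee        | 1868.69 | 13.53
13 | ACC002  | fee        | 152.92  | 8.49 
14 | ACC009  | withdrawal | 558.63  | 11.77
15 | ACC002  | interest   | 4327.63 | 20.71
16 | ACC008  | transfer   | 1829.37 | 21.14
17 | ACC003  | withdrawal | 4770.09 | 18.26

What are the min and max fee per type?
SELECT type, MIN(fee), MAX(fee)
FROM transactions
GROUP BY type

Result:
  fee: min=8.49, max=14.30
  interest: min=0.14, max=20.71
  refund: min=12.56, max=12.56
  transfer: min=11.07, max=21.14
  withdrawal: min=3.67, max=18.57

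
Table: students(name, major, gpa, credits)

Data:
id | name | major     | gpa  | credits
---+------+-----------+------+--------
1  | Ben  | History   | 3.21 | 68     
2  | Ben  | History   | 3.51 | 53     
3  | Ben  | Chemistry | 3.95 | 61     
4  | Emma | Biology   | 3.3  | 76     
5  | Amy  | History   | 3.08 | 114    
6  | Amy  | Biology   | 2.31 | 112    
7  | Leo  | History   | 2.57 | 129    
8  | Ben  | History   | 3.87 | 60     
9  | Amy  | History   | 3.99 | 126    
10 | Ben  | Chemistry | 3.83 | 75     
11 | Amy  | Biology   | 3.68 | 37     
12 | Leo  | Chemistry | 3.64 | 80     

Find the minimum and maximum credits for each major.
SELECT major, MIN(credits), MAX(credits)
FROM students
GROUP BY major

Result:
  Biology: min=37, max=112
  Chemistry: min=61, max=80
  History: min=53, max=129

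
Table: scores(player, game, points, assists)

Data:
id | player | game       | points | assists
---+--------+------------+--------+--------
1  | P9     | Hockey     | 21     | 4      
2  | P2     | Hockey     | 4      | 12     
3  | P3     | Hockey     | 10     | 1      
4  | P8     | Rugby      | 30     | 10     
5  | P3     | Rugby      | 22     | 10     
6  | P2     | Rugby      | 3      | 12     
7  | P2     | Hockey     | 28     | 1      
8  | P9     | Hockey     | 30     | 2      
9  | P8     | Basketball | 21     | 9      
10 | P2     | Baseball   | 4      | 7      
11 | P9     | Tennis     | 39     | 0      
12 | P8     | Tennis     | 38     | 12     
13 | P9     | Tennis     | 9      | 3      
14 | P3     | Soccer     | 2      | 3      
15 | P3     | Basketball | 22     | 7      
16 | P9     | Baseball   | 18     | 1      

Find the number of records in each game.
SELECT game, COUNT(*) as count
FROM scores
GROUP BY game

Result:
  Baseball: 2
  Basketball: 2
  Hockey: 5
  Rugby: 3
  Soccer: 1
  Tennis: 3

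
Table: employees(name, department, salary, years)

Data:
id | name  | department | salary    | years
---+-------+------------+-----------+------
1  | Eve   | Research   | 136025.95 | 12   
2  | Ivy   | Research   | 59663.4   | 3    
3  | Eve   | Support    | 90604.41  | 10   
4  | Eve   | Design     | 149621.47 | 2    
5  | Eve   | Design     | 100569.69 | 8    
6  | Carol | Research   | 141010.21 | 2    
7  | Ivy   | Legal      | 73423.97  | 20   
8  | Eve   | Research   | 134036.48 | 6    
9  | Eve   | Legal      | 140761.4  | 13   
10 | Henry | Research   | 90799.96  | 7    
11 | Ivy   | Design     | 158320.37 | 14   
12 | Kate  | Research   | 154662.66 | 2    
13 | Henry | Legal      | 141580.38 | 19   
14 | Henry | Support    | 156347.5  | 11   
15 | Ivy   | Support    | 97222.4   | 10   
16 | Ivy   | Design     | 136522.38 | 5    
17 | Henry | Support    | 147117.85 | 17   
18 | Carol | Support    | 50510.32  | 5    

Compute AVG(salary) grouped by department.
SELECT department, AVG(salary) as result
FROM employees
GROUP BY department

Result:
  Design: 136258.48
  Legal: 118588.58
  Research: 119366.44
  Support: 108360.50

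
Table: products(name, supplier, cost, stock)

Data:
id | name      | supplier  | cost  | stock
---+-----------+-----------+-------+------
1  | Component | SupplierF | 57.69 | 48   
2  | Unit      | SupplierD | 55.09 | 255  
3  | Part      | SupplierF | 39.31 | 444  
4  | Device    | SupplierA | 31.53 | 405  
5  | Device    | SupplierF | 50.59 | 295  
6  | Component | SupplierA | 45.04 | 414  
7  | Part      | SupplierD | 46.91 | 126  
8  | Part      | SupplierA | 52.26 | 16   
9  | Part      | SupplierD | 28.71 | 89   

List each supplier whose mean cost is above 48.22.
SELECT supplier, AVG(cost)
FROM products
GROUP BY supplier
HAVING AVG(cost) > 48.22

Result:
  SupplierF: avg=49.20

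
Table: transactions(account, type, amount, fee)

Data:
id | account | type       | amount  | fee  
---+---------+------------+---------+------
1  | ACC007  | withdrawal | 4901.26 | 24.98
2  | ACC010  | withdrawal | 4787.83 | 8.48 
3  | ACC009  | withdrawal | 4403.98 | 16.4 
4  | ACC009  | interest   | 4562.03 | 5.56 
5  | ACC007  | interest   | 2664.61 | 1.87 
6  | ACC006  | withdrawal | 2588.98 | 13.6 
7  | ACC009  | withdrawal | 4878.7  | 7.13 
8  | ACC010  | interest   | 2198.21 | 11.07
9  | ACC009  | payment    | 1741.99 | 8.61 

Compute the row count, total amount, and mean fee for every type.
SELECT type,
       COUNT(*) as cnt,
       SUM(amount) as total_amount,
       AVG(fee) as avg_fee
FROM transactions
GROUP BY type

Result:
  interest: 3 records, 9424.85 total amount, 6.17 avg fee
  payment: 1 records, 1741.99 total amount, 8.61 avg fee
  withdrawal: 5 records, 21560.75 total amount, 14.12 avg fee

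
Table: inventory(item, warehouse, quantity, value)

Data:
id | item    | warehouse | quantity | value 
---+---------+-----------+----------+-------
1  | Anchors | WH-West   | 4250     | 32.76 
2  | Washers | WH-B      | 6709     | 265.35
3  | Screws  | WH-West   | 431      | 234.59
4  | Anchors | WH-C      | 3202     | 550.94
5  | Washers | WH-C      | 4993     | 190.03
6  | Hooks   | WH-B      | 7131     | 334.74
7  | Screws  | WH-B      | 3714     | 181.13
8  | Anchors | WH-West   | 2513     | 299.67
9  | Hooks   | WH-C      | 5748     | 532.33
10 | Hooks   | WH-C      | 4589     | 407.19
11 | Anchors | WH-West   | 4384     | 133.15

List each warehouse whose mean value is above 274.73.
SELECT warehouse, AVG(value)
FROM inventory
GROUP BY warehouse
HAVING AVG(value) > 274.73

Result:
  WH-C: avg=420.12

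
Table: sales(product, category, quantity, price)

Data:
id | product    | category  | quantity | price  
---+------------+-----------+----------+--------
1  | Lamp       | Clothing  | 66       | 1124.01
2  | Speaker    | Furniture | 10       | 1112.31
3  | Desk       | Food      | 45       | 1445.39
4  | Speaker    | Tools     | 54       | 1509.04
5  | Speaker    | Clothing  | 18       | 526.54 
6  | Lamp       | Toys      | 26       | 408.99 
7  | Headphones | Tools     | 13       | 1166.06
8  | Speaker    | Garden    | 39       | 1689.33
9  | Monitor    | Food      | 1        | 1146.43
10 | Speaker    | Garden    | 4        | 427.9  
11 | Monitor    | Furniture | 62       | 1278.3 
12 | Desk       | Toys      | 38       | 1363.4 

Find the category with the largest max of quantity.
SELECT category, MAX(quantity) as val
FROM sales
GROUP BY category
ORDER BY val DESC
LIMIT 1

Result: Clothing with max(quantity) = 66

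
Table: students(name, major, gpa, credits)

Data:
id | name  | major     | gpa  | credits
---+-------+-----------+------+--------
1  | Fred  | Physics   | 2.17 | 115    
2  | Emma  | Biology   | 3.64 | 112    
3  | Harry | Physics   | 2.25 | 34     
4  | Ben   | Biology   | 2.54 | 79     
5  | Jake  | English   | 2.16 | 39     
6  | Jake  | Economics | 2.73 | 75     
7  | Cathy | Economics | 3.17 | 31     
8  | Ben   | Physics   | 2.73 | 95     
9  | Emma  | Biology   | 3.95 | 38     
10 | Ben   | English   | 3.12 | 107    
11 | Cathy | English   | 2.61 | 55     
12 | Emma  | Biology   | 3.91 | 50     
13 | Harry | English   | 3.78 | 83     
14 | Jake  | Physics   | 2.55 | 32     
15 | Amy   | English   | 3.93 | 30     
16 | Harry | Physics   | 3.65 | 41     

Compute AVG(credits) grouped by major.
SELECT major, AVG(credits) as result
FROM students
GROUP BY major

Result:
  Biology: 69.75
  Economics: 53.00
  English: 62.80
  Physics: 63.40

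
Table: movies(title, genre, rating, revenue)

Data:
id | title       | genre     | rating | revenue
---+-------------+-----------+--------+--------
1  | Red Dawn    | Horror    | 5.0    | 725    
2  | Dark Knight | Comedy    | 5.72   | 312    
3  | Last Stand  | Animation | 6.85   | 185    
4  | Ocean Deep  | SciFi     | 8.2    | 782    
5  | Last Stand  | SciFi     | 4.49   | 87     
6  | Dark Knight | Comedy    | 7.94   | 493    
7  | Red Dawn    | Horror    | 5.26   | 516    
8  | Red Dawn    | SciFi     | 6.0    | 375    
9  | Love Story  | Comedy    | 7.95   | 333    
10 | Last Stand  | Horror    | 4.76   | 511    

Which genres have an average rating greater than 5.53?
SELECT genre, AVG(rating)
FROM movies
GROUP BY genre
HAVING AVG(rating) > 5.53

Result:
  Animation: avg=6.85
  Comedy: avg=7.20
  SciFi: avg=6.23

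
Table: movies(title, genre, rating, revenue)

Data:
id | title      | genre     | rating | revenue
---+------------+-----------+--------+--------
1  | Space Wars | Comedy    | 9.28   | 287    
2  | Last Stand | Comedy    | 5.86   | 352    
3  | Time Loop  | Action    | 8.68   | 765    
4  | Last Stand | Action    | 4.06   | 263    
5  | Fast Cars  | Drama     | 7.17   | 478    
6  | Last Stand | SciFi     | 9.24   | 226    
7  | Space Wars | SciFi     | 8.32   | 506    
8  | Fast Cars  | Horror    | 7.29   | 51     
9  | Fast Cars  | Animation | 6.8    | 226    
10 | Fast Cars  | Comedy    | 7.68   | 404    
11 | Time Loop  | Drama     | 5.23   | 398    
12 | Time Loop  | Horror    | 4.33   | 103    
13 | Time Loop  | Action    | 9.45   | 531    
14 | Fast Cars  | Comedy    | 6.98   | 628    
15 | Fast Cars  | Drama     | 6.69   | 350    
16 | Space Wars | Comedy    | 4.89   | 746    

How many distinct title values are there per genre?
SELECT genre, COUNT(DISTINCT title)
FROM movies
GROUP BY genre

Result:
  Action: 2 distinct
  Animation: 1 distinct
  Comedy: 3 distinct
  Drama: 2 distinct
  Horror: 2 distinct
  SciFi: 2 distinct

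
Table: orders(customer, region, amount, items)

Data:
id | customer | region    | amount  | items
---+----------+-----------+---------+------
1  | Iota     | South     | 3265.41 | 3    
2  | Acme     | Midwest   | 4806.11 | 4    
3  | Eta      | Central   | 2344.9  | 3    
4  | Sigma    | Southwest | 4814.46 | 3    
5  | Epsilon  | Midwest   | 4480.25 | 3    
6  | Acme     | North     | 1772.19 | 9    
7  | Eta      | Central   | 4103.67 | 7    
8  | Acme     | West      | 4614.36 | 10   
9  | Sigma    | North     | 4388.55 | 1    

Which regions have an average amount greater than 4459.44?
SELECT region, AVG(amount)
FROM orders
GROUP BY region
HAVING AVG(amount) > 4459.44

Result:
  Midwest: avg=4643.18
  Southwest: avg=4814.46
  West: avg=4614.36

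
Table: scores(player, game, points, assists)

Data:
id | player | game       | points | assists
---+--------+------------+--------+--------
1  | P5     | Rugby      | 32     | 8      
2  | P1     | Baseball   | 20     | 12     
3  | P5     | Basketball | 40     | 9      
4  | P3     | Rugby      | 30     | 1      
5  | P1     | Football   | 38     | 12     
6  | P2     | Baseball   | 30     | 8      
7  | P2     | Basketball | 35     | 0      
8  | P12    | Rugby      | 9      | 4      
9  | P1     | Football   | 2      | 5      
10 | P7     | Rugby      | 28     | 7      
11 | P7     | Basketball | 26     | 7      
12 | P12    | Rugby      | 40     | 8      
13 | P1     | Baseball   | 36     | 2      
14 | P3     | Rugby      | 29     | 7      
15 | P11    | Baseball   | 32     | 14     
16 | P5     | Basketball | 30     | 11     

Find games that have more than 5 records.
SELECT game, COUNT(*) as cnt
FROM scores
GROUP BY game
HAVING COUNT(*) > 5

Result:
  Rugby: 6

Note: HAVING filters groups after aggregation, WHERE filters rows before.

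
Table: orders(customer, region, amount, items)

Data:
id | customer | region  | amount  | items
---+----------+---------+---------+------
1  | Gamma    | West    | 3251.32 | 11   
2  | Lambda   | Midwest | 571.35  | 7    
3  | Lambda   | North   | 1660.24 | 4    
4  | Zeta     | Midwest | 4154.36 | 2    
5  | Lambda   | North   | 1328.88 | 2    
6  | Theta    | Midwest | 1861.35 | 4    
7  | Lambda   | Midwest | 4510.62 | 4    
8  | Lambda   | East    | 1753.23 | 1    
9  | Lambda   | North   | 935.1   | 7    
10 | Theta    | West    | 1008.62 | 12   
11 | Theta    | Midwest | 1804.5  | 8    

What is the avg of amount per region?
SELECT region, AVG(amount) as result
FROM orders
GROUP BY region

Result:
  East: 1753.23
  Midwest: 2580.44
  North: 1308.07
  West: 2129.97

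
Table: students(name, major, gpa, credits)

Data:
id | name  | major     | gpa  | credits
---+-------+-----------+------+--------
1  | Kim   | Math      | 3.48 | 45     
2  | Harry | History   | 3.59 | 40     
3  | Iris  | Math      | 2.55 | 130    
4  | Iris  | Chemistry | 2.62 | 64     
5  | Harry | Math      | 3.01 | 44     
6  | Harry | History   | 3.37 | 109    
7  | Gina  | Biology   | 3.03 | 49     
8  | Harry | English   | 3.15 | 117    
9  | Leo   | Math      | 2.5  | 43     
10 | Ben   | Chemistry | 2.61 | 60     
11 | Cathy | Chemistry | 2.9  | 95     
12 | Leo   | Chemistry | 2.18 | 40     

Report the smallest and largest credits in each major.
SELECT major, MIN(credits), MAX(credits)
FROM students
GROUP BY major

Result:
  Biology: min=49, max=49
  Chemistry: min=40, max=95
  English: min=117, max=117
  History: min=40, max=109
  Math: min=43, max=130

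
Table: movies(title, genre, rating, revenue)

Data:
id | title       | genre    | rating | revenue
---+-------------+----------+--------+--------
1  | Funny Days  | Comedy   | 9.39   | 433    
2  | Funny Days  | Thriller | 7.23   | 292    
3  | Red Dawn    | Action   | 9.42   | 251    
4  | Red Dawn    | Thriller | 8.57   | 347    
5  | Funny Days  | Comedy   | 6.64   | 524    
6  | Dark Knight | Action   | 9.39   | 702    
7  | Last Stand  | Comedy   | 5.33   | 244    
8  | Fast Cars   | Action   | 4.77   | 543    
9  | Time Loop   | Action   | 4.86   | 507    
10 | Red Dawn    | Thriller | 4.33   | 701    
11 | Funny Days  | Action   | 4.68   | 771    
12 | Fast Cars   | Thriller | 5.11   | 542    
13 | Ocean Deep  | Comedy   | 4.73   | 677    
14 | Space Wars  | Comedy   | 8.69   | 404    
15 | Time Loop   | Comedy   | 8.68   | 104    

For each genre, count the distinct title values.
SELECT genre, COUNT(DISTINCT title)
FROM movies
GROUP BY genre

Result:
  Action: 5 distinct
  Comedy: 5 distinct
  Thriller: 3 distinct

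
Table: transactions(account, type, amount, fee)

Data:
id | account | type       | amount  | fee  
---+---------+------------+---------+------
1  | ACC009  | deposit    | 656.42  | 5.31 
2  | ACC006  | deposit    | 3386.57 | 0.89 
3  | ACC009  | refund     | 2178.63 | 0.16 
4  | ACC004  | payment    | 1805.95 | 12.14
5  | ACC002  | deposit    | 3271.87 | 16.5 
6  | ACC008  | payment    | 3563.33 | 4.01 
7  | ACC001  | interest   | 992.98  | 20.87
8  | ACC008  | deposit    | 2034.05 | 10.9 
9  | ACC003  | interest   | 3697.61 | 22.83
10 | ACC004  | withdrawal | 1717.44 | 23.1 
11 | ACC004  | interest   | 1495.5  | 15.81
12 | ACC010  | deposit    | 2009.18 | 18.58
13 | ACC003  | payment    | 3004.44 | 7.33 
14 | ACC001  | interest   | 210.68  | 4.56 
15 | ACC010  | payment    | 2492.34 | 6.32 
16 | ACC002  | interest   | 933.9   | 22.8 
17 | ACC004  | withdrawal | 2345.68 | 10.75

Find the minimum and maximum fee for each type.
SELECT type, MIN(fee), MAX(fee)
FROM transactions
GROUP BY type

Result:
  deposit: min=0.89, max=18.58
  interest: min=4.56, max=22.83
  payment: min=4.01, max=12.14
  refund: min=0.16, max=0.16
  withdrawal: min=10.75, max=23.10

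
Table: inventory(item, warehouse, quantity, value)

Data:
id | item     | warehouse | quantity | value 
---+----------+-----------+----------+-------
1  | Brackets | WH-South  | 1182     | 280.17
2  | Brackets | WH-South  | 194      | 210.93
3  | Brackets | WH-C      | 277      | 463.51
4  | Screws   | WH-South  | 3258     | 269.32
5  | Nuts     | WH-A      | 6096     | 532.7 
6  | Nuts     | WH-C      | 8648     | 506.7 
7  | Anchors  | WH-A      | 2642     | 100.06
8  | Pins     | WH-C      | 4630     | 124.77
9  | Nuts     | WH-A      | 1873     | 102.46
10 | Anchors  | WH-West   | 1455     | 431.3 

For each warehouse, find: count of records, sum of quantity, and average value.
SELECT warehouse,
       COUNT(*) as cnt,
       SUM(quantity) as total_quantity,
       AVG(value) as avg_value
FROM inventory
GROUP BY warehouse

Result:
  WH-A: 3 records, 10611 total quantity, 245.07 avg value
  WH-C: 3 records, 13555 total quantity, 364.99 avg value
  WH-South: 3 records, 4634 total quantity, 253.47 avg value
  WH-West: 1 records, 1455 total quantity, 431.30 avg value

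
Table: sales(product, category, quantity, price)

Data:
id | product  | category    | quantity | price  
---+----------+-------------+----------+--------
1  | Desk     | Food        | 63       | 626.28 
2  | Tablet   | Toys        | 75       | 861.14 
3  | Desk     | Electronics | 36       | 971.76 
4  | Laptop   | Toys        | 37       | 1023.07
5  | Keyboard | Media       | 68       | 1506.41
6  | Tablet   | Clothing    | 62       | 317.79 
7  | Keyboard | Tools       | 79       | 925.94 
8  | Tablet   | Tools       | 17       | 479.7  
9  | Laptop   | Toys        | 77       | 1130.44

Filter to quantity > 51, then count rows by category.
SELECT category, COUNT(*)
FROM sales
WHERE quantity > 51
GROUP BY category

Note: WHERE filters rows before grouping.

Result:
  Clothing: 1
  Food: 1
  Media: 1
  Tools: 1
  Toys: 2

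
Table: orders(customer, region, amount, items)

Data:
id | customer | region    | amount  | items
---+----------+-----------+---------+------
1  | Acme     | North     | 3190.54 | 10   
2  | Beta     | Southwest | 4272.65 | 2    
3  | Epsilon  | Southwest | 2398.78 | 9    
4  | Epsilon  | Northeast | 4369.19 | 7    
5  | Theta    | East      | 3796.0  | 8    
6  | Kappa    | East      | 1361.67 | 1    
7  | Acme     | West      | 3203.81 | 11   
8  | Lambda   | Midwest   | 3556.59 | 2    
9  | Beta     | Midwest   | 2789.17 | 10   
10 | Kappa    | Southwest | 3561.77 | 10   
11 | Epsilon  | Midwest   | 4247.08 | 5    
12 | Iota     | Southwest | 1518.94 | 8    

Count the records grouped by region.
SELECT region, COUNT(*) as count
FROM orders
GROUP BY region

Result:
  East: 2
  Midwest: 3
  North: 1
  Northeast: 1
  Southwest: 4
  West: 1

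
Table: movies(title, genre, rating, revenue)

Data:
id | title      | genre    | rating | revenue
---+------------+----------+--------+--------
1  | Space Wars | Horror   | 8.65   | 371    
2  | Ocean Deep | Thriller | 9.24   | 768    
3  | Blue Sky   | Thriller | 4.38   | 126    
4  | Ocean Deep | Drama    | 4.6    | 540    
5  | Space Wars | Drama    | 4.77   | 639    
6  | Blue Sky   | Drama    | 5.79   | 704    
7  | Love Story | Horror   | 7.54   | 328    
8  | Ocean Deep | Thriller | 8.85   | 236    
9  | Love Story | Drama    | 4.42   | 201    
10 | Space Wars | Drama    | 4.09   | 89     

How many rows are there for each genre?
SELECT genre, COUNT(*) as count
FROM movies
GROUP BY genre

Result:
  Drama: 5
  Horror: 2
  Thriller: 3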